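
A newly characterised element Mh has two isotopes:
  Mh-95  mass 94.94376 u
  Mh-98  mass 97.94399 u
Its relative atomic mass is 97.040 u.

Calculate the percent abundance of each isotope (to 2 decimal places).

Mh-95: 30.13%, Mh-98: 69.87%

Let x be the fractional abundance of Mh-95; then Mh-98 has abundance 1 − x.
94.94376·x + 97.94399·(1 − x) = 97.040
(94.94376 − 97.94399)·x = 97.040 − 97.94399
x = -0.90399 / -3.00023 = 0.30131 → 30.13% Mh-95, 69.87% Mh-98.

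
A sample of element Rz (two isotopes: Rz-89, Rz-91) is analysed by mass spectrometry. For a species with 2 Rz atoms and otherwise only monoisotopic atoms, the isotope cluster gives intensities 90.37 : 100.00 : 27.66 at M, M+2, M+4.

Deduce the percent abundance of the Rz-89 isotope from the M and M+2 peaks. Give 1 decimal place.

64.4%

Write p for the Rz-89 fraction. I(M+2)/I(M) = [C(2,1)·p^1·(1−p)] / p^2 = 2·(1−p)/p = 100.00/90.37 = 1.1066
(1−p)/p = 1.1066/2 = 0.5533  ⇒  p = 1/(1 + 0.5533) = 0.6438
Rz-89: 64.4%, Rz-91: 35.6%.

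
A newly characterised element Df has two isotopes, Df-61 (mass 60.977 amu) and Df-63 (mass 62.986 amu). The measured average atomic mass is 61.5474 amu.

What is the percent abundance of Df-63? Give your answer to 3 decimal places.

28.392%

With x = fraction of Df-61 (so Df-63 is 1 − x):
60.977·x + 62.986·(1 − x) = 61.5474
(60.977 − 62.986)·x = 61.5474 − 62.986
x = -1.4386 / -2.009 = 0.71608 → 71.608% Df-61, 28.392% Df-63.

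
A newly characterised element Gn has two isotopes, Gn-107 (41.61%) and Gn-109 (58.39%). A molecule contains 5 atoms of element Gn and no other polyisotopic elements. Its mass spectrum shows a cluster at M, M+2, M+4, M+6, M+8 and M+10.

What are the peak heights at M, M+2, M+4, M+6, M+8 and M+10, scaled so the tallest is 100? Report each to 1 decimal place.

3.6 : 25.4 : 71.3 : 100.0 : 70.2 : 19.7

Expanding (0.4161 + 0.5839)^5:
P(M) = 0.4161^5 = 0.012474
P(M+2) = 5 × 0.4161^4 × 0.5839^1 = 0.087518
P(M+4) = 10 × 0.4161^3 × 0.5839^2 = 0.245624
P(M+6) = 10 × 0.4161^2 × 0.5839^3 = 0.344676
P(M+8) = 5 × 0.4161^1 × 0.5839^4 = 0.241836
P(M+10) = 0.5839^5 = 0.067872
The M+6 peak is largest (0.344676); scaling to 100 gives 3.6 : 25.4 : 71.3 : 100.0 : 70.2 : 19.7.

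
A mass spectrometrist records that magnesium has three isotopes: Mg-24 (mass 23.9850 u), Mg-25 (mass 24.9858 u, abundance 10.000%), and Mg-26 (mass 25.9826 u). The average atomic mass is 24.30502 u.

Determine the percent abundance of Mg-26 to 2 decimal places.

11.01%

Let x and y be the fractions of Mg-24 and Mg-26. Then x + y = 1 − 0.10000 = 0.90000 and 23.9850x + 25.9826y = 24.30502 − 0.10000×24.9858 = 21.80644.
Substituting: 23.9850x + 25.9826(0.90000 − x) = 21.80644
(23.9850 − 25.9826)x = -1.5779  ⇒  x = 0.78990, y = 0.11010
Mg-24: 78.99%, Mg-26: 11.01%.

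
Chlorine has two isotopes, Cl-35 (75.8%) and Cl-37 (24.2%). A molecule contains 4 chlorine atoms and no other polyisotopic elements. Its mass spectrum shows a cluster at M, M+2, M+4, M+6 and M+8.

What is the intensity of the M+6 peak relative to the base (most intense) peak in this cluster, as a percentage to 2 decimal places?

10.19%

Binomial terms of (0.758 + 0.242)^4: M 0.3301, M+2 0.4216, M+4 0.2019, M+6 0.0430, M+8 0.0034 → M+2 is the base peak.
P(M+2) = C(4,1) × 0.758^3 × 0.242^1 = 4 × 0.43551951 × 0.2420 = 0.421583 (base)
P(M+6) = C(4,3) × 0.758^1 × 0.242^3 = 4 × 0.7580 × 0.01417249 = 0.042971
Relative intensity = 0.042971 / 0.421583 × 100 = 10.19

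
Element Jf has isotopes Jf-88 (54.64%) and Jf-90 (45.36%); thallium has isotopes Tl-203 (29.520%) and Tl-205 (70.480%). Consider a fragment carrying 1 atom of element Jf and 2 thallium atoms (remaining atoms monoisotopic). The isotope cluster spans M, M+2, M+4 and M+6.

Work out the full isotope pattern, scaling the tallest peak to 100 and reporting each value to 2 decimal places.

Element Jf pattern (n=1): 0.5464 : 0.4536
Thallium pattern (n=2): 0.08714304 : 0.41611392 : 0.49674304
Convolve the two distributions (both contribute in 2-u steps):
  M: 0.5464×0.08714304 = 0.047615
  M+2: 0.5464×0.41611392 + 0.4536×0.08714304 = 0.266893
  M+4: 0.5464×0.49674304 + 0.4536×0.41611392 = 0.460170
  M+6: 0.4536×0.49674304 = 0.225323
Scale to base peak (0.460170) = 100: 10.35 : 58.00 : 100.00 : 48.97

10.35 : 58.00 : 100.00 : 48.97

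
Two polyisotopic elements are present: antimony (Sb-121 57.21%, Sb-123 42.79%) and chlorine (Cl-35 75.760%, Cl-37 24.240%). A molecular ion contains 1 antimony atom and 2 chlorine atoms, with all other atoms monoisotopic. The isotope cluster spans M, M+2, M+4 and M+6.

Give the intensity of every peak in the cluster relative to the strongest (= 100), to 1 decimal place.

Antimony pattern (n=1): 0.5721 : 0.4279
Chlorine pattern (n=2): 0.57395776 : 0.36728448 : 0.05875776
Convolve the two distributions (both contribute in 2-u steps):
  M: 0.5721×0.57395776 = 0.328361
  M+2: 0.5721×0.36728448 + 0.4279×0.57395776 = 0.455720
  M+4: 0.5721×0.05875776 + 0.4279×0.36728448 = 0.190776
  M+6: 0.4279×0.05875776 = 0.025142
Scale to base peak (0.455720) = 100: 72.1 : 100.0 : 41.9 : 5.5

72.1 : 100.0 : 41.9 : 5.5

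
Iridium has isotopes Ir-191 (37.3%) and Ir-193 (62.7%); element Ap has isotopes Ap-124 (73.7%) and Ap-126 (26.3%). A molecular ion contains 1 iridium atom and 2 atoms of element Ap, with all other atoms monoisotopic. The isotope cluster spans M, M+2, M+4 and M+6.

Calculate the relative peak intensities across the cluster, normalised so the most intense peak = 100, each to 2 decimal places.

41.76 : 100.00 : 55.42 : 8.94

Iridium pattern (n=1): 0.3730 : 0.6270
Element Ap pattern (n=2): 0.543169 : 0.387662 : 0.069169
Convolve the two distributions (both contribute in 2-u steps):
  M: 0.3730×0.543169 = 0.202602
  M+2: 0.3730×0.387662 + 0.6270×0.543169 = 0.485165
  M+4: 0.3730×0.069169 + 0.6270×0.387662 = 0.268864
  M+6: 0.6270×0.069169 = 0.043369
Scale to base peak (0.485165) = 100: 41.76 : 100.00 : 55.42 : 8.94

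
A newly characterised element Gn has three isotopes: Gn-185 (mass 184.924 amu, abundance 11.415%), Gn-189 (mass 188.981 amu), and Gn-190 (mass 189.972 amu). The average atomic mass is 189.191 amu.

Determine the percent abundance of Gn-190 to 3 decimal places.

67.922%

Let x and y be the fractions of Gn-189 and Gn-190. Then x + y = 1 − 0.11415 = 0.88585 and 188.981x + 189.972y = 189.191 − 0.11415×184.924 = 168.0819254.
Substituting: 188.981x + 189.972(0.88585 − x) = 168.0819254
(188.981 − 189.972)x = -0.2047708  ⇒  x = 0.20663, y = 0.67922
Gn-189: 20.663%, Gn-190: 67.922%.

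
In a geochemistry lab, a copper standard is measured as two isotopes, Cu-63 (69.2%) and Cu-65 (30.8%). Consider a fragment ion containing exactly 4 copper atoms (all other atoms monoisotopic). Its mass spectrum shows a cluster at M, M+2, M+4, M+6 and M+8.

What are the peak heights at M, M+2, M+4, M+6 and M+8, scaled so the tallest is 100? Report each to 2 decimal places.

56.17 : 100.00 : 66.76 : 19.81 : 2.20

The 4 Cu atoms are independent, so intensities follow the terms of (0.692 + 0.308)^4.
P(M) = 0.692^4 = 0.229311
P(M+2) = 4 × 0.692^3 × 0.308^1 = 0.408253
P(M+4) = 6 × 0.692^2 × 0.308^2 = 0.272562
P(M+6) = 4 × 0.692^1 × 0.308^3 = 0.080876
P(M+8) = 0.308^4 = 0.008999
The M+2 peak is largest (0.408253); scaling to 100 gives 56.17 : 100.00 : 66.76 : 19.81 : 2.20.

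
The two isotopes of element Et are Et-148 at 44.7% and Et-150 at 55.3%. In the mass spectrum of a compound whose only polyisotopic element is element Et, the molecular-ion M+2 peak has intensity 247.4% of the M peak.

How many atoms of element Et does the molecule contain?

For n independent Et atoms, I(M+2)/I(M) = n · (abundance Et-150) / (abundance Et-148) = n · 0.553/0.447.
n = 2.474 × 0.447/0.553 = 2.00 ≈ 2

2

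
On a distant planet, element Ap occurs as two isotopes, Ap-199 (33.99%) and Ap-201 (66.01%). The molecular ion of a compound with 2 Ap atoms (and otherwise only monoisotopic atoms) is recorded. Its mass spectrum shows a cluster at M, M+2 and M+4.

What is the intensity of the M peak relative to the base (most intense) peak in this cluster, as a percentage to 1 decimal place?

Term probabilities: M 0.1155, M+2 0.4487, M+4 0.4357. Base peak = M+2.
P(M+2) = C(2,1) × 0.3399^1 × 0.6601^1 = 2 × 0.3399 × 0.6601 = 0.448736 (base)
P(M) = C(2,0) × 0.3399^2 × 0.6601^0 = 1 × 0.11553201 × 1.0000 = 0.115532
Relative intensity = 0.115532 / 0.448736 × 100 = 25.7

25.7%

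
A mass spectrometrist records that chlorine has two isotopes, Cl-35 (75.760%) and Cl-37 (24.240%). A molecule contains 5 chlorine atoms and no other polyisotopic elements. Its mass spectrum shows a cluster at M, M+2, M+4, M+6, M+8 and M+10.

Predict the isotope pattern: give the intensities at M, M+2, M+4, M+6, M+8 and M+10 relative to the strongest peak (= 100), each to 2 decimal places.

62.51 : 100.00 : 63.99 : 20.47 : 3.28 : 0.21

Expanding (0.75760 + 0.24240)^5:
P(M) = 0.75760^5 = 0.249574
P(M+2) = 5 × 0.75760^4 × 0.24240^1 = 0.399266
P(M+4) = 10 × 0.75760^3 × 0.24240^2 = 0.255497
P(M+6) = 10 × 0.75760^2 × 0.24240^3 = 0.081748
P(M+8) = 5 × 0.75760^1 × 0.24240^4 = 0.013078
P(M+10) = 0.24240^5 = 0.000837
The M+2 peak is largest (0.399266); scaling to 100 gives 62.51 : 100.00 : 63.99 : 20.47 : 3.28 : 0.21.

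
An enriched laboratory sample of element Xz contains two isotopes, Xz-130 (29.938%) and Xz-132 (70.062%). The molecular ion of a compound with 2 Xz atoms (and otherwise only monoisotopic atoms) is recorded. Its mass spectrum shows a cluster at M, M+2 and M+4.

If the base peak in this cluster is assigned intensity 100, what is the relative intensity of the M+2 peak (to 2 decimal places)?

(0.29938 + 0.70062)^2 gives M 0.0896, M+2 0.4195, M+4 0.4909; the largest is M+4.
P(M+4) = C(2,2) × 0.29938^0 × 0.70062^2 = 1 × 1.0000 × 0.49086838 = 0.490868 (base)
P(M+2) = C(2,1) × 0.29938^1 × 0.70062^1 = 2 × 0.29938 × 0.70062 = 0.419503
Relative intensity = 0.419503 / 0.490868 × 100 = 85.46

85.46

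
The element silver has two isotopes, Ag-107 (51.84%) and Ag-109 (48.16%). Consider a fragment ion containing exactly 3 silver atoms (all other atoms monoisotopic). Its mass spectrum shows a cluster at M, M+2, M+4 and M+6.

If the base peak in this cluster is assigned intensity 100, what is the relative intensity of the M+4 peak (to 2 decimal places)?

Binomial terms of (0.5184 + 0.4816)^3: M 0.1393, M+2 0.3883, M+4 0.3607, M+6 0.1117 → M+2 is the base peak.
P(M+2) = C(3,1) × 0.5184^2 × 0.4816^1 = 3 × 0.26873856 × 0.4816 = 0.388273 (base)
P(M+4) = C(3,2) × 0.5184^1 × 0.4816^2 = 3 × 0.5184 × 0.23193856 = 0.360711
Relative intensity = 0.360711 / 0.388273 × 100 = 92.90

92.90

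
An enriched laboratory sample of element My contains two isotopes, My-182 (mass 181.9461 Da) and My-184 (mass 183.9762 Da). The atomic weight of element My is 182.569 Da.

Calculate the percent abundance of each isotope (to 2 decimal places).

My-182: 69.32%, My-184: 30.68%

With x = fraction of My-182 (so My-184 is 1 − x):
181.9461·x + 183.9762·(1 − x) = 182.569
(181.9461 − 183.9762)·x = 182.569 − 183.9762
x = -1.4072 / -2.0301 = 0.69317 → 69.32% My-182, 30.68% My-184.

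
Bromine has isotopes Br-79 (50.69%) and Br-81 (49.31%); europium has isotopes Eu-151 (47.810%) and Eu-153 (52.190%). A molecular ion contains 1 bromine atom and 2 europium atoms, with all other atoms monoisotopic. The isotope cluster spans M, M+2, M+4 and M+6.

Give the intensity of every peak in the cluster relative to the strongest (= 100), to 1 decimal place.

30.2 : 95.2 : 100.0 : 35.0

Bromine pattern (n=1): 0.5069 : 0.4931
Europium pattern (n=2): 0.22857961 : 0.49904078 : 0.27237961
Convolve the two distributions (both contribute in 2-u steps):
  M: 0.5069×0.22857961 = 0.115867
  M+2: 0.5069×0.49904078 + 0.4931×0.22857961 = 0.365676
  M+4: 0.5069×0.27237961 + 0.4931×0.49904078 = 0.384146
  M+6: 0.4931×0.27237961 = 0.134310
Scale to base peak (0.384146) = 100: 30.2 : 95.2 : 100.0 : 35.0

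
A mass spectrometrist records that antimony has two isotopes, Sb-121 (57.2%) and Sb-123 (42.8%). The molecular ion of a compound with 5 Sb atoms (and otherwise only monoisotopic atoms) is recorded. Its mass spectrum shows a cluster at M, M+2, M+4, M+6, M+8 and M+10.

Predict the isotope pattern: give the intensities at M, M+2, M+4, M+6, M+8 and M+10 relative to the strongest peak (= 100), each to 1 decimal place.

The 5 Sb atoms are independent, so intensities follow the terms of (0.572 + 0.428)^5.
P(M) = 0.572^5 = 0.061232
P(M+2) = 5 × 0.572^4 × 0.428^1 = 0.229086
P(M+4) = 10 × 0.572^3 × 0.428^2 = 0.342827
P(M+6) = 10 × 0.572^2 × 0.428^3 = 0.256521
P(M+8) = 5 × 0.572^1 × 0.428^4 = 0.095971
P(M+10) = 0.428^5 = 0.014362
The M+4 peak is largest (0.342827); scaling to 100 gives 17.9 : 66.8 : 100.0 : 74.8 : 28.0 : 4.2.

17.9 : 66.8 : 100.0 : 74.8 : 28.0 : 4.2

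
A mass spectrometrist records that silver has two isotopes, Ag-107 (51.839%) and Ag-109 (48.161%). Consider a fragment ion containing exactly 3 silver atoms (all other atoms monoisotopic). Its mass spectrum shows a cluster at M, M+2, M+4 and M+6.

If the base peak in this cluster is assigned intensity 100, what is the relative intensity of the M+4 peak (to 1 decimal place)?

92.9

(0.51839 + 0.48161)^3 gives M 0.1393, M+2 0.3883, M+4 0.3607, M+6 0.1117; the largest is M+2.
P(M+2) = C(3,1) × 0.51839^2 × 0.48161^1 = 3 × 0.26872819 × 0.48161 = 0.388267 (base)
P(M+4) = C(3,2) × 0.51839^1 × 0.48161^2 = 3 × 0.51839 × 0.23194819 = 0.360719
Relative intensity = 0.360719 / 0.388267 × 100 = 92.9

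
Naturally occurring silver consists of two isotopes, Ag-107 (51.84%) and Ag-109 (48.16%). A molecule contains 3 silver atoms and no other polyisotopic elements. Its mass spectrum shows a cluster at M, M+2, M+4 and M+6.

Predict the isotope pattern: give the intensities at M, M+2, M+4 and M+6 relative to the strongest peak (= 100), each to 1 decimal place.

35.9 : 100.0 : 92.9 : 28.8

Expanding (0.5184 + 0.4816)^3:
P(M) = 0.5184^3 = 0.139314
P(M+2) = 3 × 0.5184^2 × 0.4816^1 = 0.388273
P(M+4) = 3 × 0.5184^1 × 0.4816^2 = 0.360711
P(M+6) = 0.4816^3 = 0.111702
The M+2 peak is largest (0.388273); scaling to 100 gives 35.9 : 100.0 : 92.9 : 28.8.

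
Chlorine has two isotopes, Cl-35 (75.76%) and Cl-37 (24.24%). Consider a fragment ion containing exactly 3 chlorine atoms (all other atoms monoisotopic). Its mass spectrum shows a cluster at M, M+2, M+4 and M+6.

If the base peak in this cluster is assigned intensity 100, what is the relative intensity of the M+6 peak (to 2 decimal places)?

3.28

Term probabilities: M 0.4348, M+2 0.4174, M+4 0.1335, M+6 0.0142. Base peak = M.
P(M) = C(3,0) × 0.7576^3 × 0.2424^0 = 1 × 0.4348304 × 1.0000 = 0.434830 (base)
P(M+6) = C(3,3) × 0.7576^0 × 0.2424^3 = 1 × 1.0000 × 0.01424288 = 0.014243
Relative intensity = 0.014243 / 0.434830 × 100 = 3.28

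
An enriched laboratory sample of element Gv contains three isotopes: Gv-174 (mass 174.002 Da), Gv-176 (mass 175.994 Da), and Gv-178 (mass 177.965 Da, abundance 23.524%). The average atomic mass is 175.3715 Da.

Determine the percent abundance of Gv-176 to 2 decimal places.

The remaining 76.476% is split between Gv-174 (fraction x) and Gv-176 (fraction 0.76476 − x).
Substituting: 174.002x + 175.994(0.76476 − x) = 133.5070134
(174.002 − 175.994)x = -1.08615804  ⇒  x = 0.54526, y = 0.21950
Gv-174: 54.53%, Gv-176: 21.95%.

21.95%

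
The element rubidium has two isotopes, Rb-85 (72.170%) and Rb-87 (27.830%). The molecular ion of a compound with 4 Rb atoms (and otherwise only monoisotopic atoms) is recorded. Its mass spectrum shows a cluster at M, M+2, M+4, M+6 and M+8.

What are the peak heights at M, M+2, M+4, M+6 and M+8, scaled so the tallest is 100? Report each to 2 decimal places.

Expanding (0.72170 + 0.27830)^4:
P(M) = 0.72170^4 = 0.271286
P(M+2) = 4 × 0.72170^3 × 0.27830^1 = 0.418450
P(M+4) = 6 × 0.72170^2 × 0.27830^2 = 0.242042
P(M+6) = 4 × 0.72170^1 × 0.27830^3 = 0.062224
P(M+8) = 0.27830^4 = 0.005999
The M+2 peak is largest (0.418450); scaling to 100 gives 64.83 : 100.00 : 57.84 : 14.87 : 1.43.

64.83 : 100.00 : 57.84 : 14.87 : 1.43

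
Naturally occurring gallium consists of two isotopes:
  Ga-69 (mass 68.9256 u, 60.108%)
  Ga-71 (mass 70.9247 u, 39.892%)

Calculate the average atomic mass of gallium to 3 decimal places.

Ar = Σ fᵢ·mᵢ = 0.60108 × 68.9256 + 0.39892 × 70.9247
= 41.42980 + 28.29328 = 69.72308 u

69.723 u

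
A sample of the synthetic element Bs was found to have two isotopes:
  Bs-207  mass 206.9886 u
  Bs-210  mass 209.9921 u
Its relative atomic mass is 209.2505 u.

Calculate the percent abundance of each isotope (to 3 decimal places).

With x = fraction of Bs-207 (so Bs-210 is 1 − x):
206.9886·x + 209.9921·(1 − x) = 209.2505
(206.9886 − 209.9921)·x = 209.2505 − 209.9921
x = -0.7416 / -3.0035 = 0.24691 → 24.691% Bs-207, 75.309% Bs-210.

Bs-207: 24.691%, Bs-210: 75.309%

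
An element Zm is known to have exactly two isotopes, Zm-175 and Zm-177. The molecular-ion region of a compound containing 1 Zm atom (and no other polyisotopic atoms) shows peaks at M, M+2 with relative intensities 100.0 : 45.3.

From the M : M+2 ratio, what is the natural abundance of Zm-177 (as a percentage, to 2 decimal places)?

If p is the fraction of Zm that is Zm-175, then I(M+2)/I(M) = [C(1,1)·p^0·(1−p)] / p^1 = 1·(1−p)/p = 45.3/100.0 = 0.4530
(1−p)/p = 0.4530/1 = 0.4530  ⇒  p = 1/(1 + 0.4530) = 0.6882
Zm-175: 68.82%, Zm-177: 31.18%.

31.18%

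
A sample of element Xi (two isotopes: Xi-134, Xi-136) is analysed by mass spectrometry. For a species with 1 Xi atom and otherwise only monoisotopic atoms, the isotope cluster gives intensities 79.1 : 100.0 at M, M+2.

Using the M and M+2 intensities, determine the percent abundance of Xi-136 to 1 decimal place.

If p is the fraction of Xi that is Xi-134, then I(M+2)/I(M) = [C(1,1)·p^0·(1−p)] / p^1 = 1·(1−p)/p = 100.0/79.1 = 1.2642
(1−p)/p = 1.2642/1 = 1.2642  ⇒  p = 1/(1 + 1.2642) = 0.4417
Xi-134: 44.2%, Xi-136: 55.8%.

55.8%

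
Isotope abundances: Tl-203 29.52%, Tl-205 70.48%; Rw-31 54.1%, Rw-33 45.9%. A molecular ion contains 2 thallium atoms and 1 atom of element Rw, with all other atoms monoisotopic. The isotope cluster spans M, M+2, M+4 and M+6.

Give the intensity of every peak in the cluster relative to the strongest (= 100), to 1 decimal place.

Thallium pattern (n=2): 0.08714304 : 0.41611392 : 0.49674304
Element Rw pattern (n=1): 0.5410 : 0.4590
Convolve the two distributions (both contribute in 2-u steps):
  M: 0.08714304×0.5410 = 0.047144
  M+2: 0.08714304×0.4590 + 0.41611392×0.5410 = 0.265116
  M+4: 0.41611392×0.4590 + 0.49674304×0.5410 = 0.459734
  M+6: 0.49674304×0.4590 = 0.228005
Scale to base peak (0.459734) = 100: 10.3 : 57.7 : 100.0 : 49.6

10.3 : 57.7 : 100.0 : 49.6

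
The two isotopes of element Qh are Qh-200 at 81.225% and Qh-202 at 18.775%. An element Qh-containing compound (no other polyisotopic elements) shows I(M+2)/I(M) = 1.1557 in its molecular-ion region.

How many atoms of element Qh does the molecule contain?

For n independent Qh atoms, I(M+2)/I(M) = n · (abundance Qh-202) / (abundance Qh-200) = n · 0.18775/0.81225.
n = 1.1557 × 0.81225/0.18775 = 5.00 ≈ 5

5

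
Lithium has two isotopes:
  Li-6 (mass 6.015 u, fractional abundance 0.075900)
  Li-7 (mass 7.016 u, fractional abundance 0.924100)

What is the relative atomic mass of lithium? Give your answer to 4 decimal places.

Weight each isotope mass by its fractional abundance: 0.075900 × 6.015 + 0.924100 × 7.016
= 0.45654 + 6.48349 = 6.94003 u

6.9400 u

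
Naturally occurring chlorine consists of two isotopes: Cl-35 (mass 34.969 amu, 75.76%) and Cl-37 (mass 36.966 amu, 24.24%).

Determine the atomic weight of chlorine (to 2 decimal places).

35.45 amu

Ar = Σ fᵢ·mᵢ = 0.7576 × 34.969 + 0.2424 × 36.966
= 26.4925 + 8.9606 = 35.4531 amu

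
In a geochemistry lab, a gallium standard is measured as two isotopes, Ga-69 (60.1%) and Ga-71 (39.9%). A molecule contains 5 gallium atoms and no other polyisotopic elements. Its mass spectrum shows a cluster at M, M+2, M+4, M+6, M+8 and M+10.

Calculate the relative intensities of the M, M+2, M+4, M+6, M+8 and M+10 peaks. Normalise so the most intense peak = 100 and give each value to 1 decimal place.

The 5 Ga atoms are independent, so intensities follow the terms of (0.601 + 0.399)^5.
P(M) = 0.601^5 = 0.078410
P(M+2) = 5 × 0.601^4 × 0.399^1 = 0.260280
P(M+4) = 10 × 0.601^3 × 0.399^2 = 0.345596
P(M+6) = 10 × 0.601^2 × 0.399^3 = 0.229439
P(M+8) = 5 × 0.601^1 × 0.399^4 = 0.076162
P(M+10) = 0.399^5 = 0.010113
The M+4 peak is largest (0.345596); scaling to 100 gives 22.7 : 75.3 : 100.0 : 66.4 : 22.0 : 2.9.

22.7 : 75.3 : 100.0 : 66.4 : 22.0 : 2.9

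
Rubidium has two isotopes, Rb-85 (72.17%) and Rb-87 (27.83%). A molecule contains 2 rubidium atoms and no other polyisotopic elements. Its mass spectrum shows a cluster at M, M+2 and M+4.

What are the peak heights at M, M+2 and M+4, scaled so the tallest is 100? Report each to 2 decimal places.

100.00 : 77.12 : 14.87

Each Rb atom is independently Rb-85 (p = 0.7217) or Rb-87 (q = 0.2783); the cluster is the binomial expansion (p + q)^2.
P(M) = 0.7217^2 = 0.520851
P(M+2) = 2 × 0.7217^1 × 0.2783^1 = 0.401698
P(M+4) = 0.2783^2 = 0.077451
The M peak is largest (0.520851); scaling to 100 gives 100.00 : 77.12 : 14.87.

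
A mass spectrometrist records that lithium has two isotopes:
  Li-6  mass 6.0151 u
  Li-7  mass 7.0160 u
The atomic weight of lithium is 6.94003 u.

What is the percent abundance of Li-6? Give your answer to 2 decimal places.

7.59%

Let x be the fractional abundance of Li-6; then Li-7 has abundance 1 − x.
6.0151·x + 7.0160·(1 − x) = 6.94003
(6.0151 − 7.0160)·x = 6.94003 − 7.0160
x = -0.07597 / -1.0009 = 0.07590 → 7.59% Li-6, 92.41% Li-7.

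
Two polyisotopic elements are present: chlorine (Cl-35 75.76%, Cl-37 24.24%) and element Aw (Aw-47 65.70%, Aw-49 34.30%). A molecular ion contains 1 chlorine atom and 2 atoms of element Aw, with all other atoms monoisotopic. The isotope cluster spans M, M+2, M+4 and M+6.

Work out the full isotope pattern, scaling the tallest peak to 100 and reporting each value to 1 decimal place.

73.3 : 100.0 : 44.5 : 6.4

Chlorine pattern (n=1): 0.7576 : 0.2424
Element Aw pattern (n=2): 0.431649 : 0.450702 : 0.117649
Convolve the two distributions (both contribute in 2-u steps):
  M: 0.7576×0.431649 = 0.327017
  M+2: 0.7576×0.450702 + 0.2424×0.431649 = 0.446084
  M+4: 0.7576×0.117649 + 0.2424×0.450702 = 0.198381
  M+6: 0.2424×0.117649 = 0.028518
Scale to base peak (0.446084) = 100: 73.3 : 100.0 : 44.5 : 6.4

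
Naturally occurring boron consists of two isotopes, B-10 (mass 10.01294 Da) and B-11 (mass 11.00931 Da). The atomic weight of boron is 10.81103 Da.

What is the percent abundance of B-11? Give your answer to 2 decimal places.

With x = fraction of B-10 (so B-11 is 1 − x):
10.01294·x + 11.00931·(1 − x) = 10.81103
(10.01294 − 11.00931)·x = 10.81103 − 11.00931
x = -0.19828 / -0.99637 = 0.19900 → 19.90% B-10, 80.10% B-11.

80.10%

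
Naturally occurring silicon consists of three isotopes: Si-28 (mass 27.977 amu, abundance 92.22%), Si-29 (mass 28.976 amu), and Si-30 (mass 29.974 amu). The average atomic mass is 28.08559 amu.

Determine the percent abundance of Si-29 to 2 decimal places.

4.69%

The remaining 7.78% is split between Si-29 (fraction x) and Si-30 (fraction 0.0778 − x).
Substituting: 28.976x + 29.974(0.0778 − x) = 2.2852006
(28.976 − 29.974)x = -0.0467766  ⇒  x = 0.04687, y = 0.03093
Si-29: 4.69%, Si-30: 3.09%.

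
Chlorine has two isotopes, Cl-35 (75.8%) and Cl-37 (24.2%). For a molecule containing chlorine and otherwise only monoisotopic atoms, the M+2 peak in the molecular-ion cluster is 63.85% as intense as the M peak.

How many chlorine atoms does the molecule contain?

2

For n independent Cl atoms, I(M+2)/I(M) = n · (abundance Cl-37) / (abundance Cl-35) = n · 0.242/0.758.
n = 0.6385 × 0.758/0.242 = 2.00 ≈ 2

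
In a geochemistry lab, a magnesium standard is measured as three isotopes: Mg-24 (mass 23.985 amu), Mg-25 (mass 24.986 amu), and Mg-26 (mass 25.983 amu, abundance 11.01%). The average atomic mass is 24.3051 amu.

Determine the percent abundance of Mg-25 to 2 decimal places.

10.00%

Let x and y be the fractions of Mg-24 and Mg-25. Then x + y = 1 − 0.1101 = 0.8899 and 23.985x + 24.986y = 24.3051 − 0.1101×25.983 = 21.4443717.
Substituting: 23.985x + 24.986(0.8899 − x) = 21.4443717
(23.985 − 24.986)x = -0.7906697  ⇒  x = 0.78988, y = 0.10002
Mg-24: 78.99%, Mg-25: 10.00%.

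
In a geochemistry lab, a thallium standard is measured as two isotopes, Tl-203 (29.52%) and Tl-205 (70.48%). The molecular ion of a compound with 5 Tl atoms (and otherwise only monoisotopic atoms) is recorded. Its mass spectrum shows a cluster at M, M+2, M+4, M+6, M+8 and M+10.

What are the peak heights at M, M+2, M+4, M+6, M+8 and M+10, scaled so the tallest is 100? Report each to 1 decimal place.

Expanding (0.2952 + 0.7048)^5:
P(M) = 0.2952^5 = 0.002242
P(M+2) = 5 × 0.2952^4 × 0.7048^1 = 0.026761
P(M+4) = 10 × 0.2952^3 × 0.7048^2 = 0.127785
P(M+6) = 10 × 0.2952^2 × 0.7048^3 = 0.305092
P(M+8) = 5 × 0.2952^1 × 0.7048^4 = 0.364208
P(M+10) = 0.7048^5 = 0.173912
The M+8 peak is largest (0.364208); scaling to 100 gives 0.6 : 7.3 : 35.1 : 83.8 : 100.0 : 47.8.

0.6 : 7.3 : 35.1 : 83.8 : 100.0 : 47.8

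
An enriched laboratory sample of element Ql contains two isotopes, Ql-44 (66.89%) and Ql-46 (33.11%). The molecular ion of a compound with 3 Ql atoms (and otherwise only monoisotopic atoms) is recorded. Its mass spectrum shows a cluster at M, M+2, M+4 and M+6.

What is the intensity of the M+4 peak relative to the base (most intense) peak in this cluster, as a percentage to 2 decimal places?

49.50%

(0.6689 + 0.3311)^3 gives M 0.2993, M+2 0.4444, M+4 0.2200, M+6 0.0363; the largest is M+2.
P(M+2) = C(3,1) × 0.6689^2 × 0.3311^1 = 3 × 0.44742721 × 0.3311 = 0.444429 (base)
P(M+4) = C(3,2) × 0.6689^1 × 0.3311^2 = 3 × 0.6689 × 0.10962721 = 0.219989
Relative intensity = 0.219989 / 0.444429 × 100 = 49.50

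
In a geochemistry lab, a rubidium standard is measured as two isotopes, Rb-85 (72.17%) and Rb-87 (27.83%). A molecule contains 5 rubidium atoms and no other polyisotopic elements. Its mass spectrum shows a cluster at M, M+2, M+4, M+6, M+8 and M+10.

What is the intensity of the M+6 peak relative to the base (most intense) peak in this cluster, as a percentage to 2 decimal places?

(0.7217 + 0.2783)^5 gives M 0.1958, M+2 0.3775, M+4 0.2911, M+6 0.1123, M+8 0.0216, M+10 0.0017; the largest is M+2.
P(M+2) = C(5,1) × 0.7217^4 × 0.2783^1 = 5 × 0.27128565 × 0.2783 = 0.377494 (base)
P(M+6) = C(5,3) × 0.7217^2 × 0.2783^3 = 10 × 0.52085089 × 0.02155458 = 0.112267
Relative intensity = 0.112267 / 0.377494 × 100 = 29.74

29.74%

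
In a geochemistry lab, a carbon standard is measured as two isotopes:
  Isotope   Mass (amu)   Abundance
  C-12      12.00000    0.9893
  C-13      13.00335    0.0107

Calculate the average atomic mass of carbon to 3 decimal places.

12.011 amu

The abundance-weighted mean is 0.9893 × 12.00000 + 0.0107 × 13.00335
= 11.871600 + 0.139136 = 12.010736 amu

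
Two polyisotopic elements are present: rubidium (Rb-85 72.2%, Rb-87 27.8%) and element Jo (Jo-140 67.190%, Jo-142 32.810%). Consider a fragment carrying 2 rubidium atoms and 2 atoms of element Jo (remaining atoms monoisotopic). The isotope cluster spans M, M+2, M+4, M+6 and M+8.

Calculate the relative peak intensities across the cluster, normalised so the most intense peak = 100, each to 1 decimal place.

57.3 : 100.0 : 65.2 : 18.8 : 2.0

Rubidium pattern (n=2): 0.521284 : 0.401432 : 0.077284
Element Jo pattern (n=2): 0.45144961 : 0.44090078 : 0.10764961
Convolve the two distributions (both contribute in 2-u steps):
  M: 0.521284×0.45144961 = 0.235333
  M+2: 0.521284×0.44090078 + 0.401432×0.45144961 = 0.411061
  M+4: 0.521284×0.10764961 + 0.401432×0.44090078 + 0.077284×0.45144961 = 0.267998
  M+6: 0.401432×0.10764961 + 0.077284×0.44090078 = 0.077289
  M+8: 0.077284×0.10764961 = 0.008320
Scale to base peak (0.411061) = 100: 57.3 : 100.0 : 65.2 : 18.8 : 2.0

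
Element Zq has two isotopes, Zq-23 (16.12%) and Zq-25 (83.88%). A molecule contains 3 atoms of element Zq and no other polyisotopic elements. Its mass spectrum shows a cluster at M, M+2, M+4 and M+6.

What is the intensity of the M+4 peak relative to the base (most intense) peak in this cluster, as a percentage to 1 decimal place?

57.7%

Term probabilities: M 0.0042, M+2 0.0654, M+4 0.3403, M+6 0.5902. Base peak = M+6.
P(M+6) = C(3,3) × 0.1612^0 × 0.8388^3 = 1 × 1.0000 × 0.59016747 = 0.590167 (base)
P(M+4) = C(3,2) × 0.1612^1 × 0.8388^2 = 3 × 0.1612 × 0.70358544 = 0.340254
Relative intensity = 0.340254 / 0.590167 × 100 = 57.7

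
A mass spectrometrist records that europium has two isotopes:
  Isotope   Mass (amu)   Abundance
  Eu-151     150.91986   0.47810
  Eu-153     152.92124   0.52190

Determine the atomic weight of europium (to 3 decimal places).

151.964 amu

Average mass = Σ (abundance × isotope mass) = 0.47810 × 150.91986 + 0.52190 × 152.92124
= 72.154785 + 79.809595 = 151.964380 amu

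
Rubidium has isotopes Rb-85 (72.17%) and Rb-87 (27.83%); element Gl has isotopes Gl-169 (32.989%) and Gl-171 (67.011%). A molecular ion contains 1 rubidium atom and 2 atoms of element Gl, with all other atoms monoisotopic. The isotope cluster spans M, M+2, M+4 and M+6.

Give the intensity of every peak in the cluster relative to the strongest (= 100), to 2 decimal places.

Rubidium pattern (n=1): 0.7217 : 0.2783
Element Gl pattern (n=2): 0.10882741 : 0.44212518 : 0.44904741
Convolve the two distributions (both contribute in 2-u steps):
  M: 0.7217×0.10882741 = 0.078541
  M+2: 0.7217×0.44212518 + 0.2783×0.10882741 = 0.349368
  M+4: 0.7217×0.44904741 + 0.2783×0.44212518 = 0.447121
  M+6: 0.2783×0.44904741 = 0.124970
Scale to base peak (0.447121) = 100: 17.57 : 78.14 : 100.00 : 27.95

17.57 : 78.14 : 100.00 : 27.95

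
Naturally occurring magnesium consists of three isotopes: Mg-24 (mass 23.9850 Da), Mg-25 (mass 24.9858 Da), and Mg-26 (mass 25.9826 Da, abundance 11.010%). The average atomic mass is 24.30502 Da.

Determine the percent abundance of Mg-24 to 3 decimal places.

78.990%

Let x and y be the fractions of Mg-24 and Mg-25. Then x + y = 1 − 0.11010 = 0.88990 and 23.9850x + 24.9858y = 24.30502 − 0.11010×25.9826 = 21.44433574.
Substituting: 23.9850x + 24.9858(0.88990 − x) = 21.44433574
(23.9850 − 24.9858)x = -0.79052768  ⇒  x = 0.78990, y = 0.10000
Mg-24: 78.990%, Mg-25: 10.000%.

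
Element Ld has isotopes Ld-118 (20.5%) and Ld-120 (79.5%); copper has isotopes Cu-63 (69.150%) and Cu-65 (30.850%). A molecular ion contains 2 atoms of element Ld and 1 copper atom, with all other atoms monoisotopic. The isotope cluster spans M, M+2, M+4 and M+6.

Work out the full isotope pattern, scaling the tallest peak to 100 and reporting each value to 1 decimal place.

5.4 : 44.3 : 100.0 : 36.3

Element Ld pattern (n=2): 0.042025 : 0.32595 : 0.632025
Copper pattern (n=1): 0.6915 : 0.3085
Convolve the two distributions (both contribute in 2-u steps):
  M: 0.042025×0.6915 = 0.029060
  M+2: 0.042025×0.3085 + 0.32595×0.6915 = 0.238359
  M+4: 0.32595×0.3085 + 0.632025×0.6915 = 0.537601
  M+6: 0.632025×0.3085 = 0.194980
Scale to base peak (0.537601) = 100: 5.4 : 44.3 : 100.0 : 36.3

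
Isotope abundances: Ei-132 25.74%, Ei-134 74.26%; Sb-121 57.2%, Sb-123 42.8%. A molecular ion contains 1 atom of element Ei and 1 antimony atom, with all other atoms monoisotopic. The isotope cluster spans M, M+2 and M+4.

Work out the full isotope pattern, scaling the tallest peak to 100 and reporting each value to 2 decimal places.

27.52 : 100.00 : 59.42

Element Ei pattern (n=1): 0.2574 : 0.7426
Antimony pattern (n=1): 0.5720 : 0.4280
Convolve the two distributions (both contribute in 2-u steps):
  M: 0.2574×0.5720 = 0.147233
  M+2: 0.2574×0.4280 + 0.7426×0.5720 = 0.534934
  M+4: 0.7426×0.4280 = 0.317833
Scale to base peak (0.534934) = 100: 27.52 : 100.00 : 59.42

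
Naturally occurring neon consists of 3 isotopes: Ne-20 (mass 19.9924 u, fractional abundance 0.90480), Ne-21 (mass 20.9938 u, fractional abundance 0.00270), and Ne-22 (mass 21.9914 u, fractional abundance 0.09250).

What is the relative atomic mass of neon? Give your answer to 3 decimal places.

20.180 u

Weight each isotope mass by its fractional abundance: 0.90480 × 19.9924 + 0.00270 × 20.9938 + 0.09250 × 21.9914
= 18.08912 + 0.05668 + 2.03420 = 20.18000 u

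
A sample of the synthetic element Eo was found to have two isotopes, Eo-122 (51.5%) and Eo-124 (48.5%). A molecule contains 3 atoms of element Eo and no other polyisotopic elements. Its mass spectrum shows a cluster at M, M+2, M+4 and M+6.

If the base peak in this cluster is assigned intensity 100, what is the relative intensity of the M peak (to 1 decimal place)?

35.4

Binomial terms of (0.515 + 0.485)^3: M 0.1366, M+2 0.3859, M+4 0.3634, M+6 0.1141 → M+2 is the base peak.
P(M+2) = C(3,1) × 0.515^2 × 0.485^1 = 3 × 0.265225 × 0.4850 = 0.385902 (base)
P(M) = C(3,0) × 0.515^3 × 0.485^0 = 1 × 0.13659088 × 1.0000 = 0.136591
Relative intensity = 0.136591 / 0.385902 × 100 = 35.4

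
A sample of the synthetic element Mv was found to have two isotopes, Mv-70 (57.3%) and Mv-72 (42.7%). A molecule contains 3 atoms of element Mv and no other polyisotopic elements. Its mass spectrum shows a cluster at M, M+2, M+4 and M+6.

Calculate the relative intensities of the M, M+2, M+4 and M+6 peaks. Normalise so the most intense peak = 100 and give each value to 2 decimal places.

Expanding (0.573 + 0.427)^3:
P(M) = 0.573^3 = 0.188133
P(M+2) = 3 × 0.573^2 × 0.427^1 = 0.420589
P(M+4) = 3 × 0.573^1 × 0.427^2 = 0.313424
P(M+6) = 0.427^3 = 0.077854
The M+2 peak is largest (0.420589); scaling to 100 gives 44.73 : 100.00 : 74.52 : 18.51.

44.73 : 100.00 : 74.52 : 18.51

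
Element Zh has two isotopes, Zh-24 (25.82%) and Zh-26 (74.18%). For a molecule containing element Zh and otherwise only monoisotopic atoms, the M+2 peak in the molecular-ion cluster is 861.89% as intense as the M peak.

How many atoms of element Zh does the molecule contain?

For n independent Zh atoms, I(M+2)/I(M) = n · (abundance Zh-26) / (abundance Zh-24) = n · 0.7418/0.2582.
n = 8.6189 × 0.2582/0.7418 = 3.00 ≈ 3

3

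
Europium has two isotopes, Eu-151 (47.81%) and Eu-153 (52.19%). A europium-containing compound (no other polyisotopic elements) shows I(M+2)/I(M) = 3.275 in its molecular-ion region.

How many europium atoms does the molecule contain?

3

For n independent Eu atoms, I(M+2)/I(M) = n · (abundance Eu-153) / (abundance Eu-151) = n · 0.5219/0.4781.
n = 3.275 × 0.4781/0.5219 = 3.00 ≈ 3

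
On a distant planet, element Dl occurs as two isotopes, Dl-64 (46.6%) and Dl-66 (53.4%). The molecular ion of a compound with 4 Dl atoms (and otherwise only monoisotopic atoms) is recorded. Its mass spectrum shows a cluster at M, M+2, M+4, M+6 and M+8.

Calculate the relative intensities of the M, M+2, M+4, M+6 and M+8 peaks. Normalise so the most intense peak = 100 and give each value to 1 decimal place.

Expanding (0.466 + 0.534)^4:
P(M) = 0.466^4 = 0.047157
P(M+2) = 4 × 0.466^3 × 0.534^1 = 0.216152
P(M+4) = 6 × 0.466^2 × 0.534^2 = 0.371540
P(M+6) = 4 × 0.466^1 × 0.534^3 = 0.283837
P(M+8) = 0.534^4 = 0.081314
The M+4 peak is largest (0.371540); scaling to 100 gives 12.7 : 58.2 : 100.0 : 76.4 : 21.9.

12.7 : 58.2 : 100.0 : 76.4 : 21.9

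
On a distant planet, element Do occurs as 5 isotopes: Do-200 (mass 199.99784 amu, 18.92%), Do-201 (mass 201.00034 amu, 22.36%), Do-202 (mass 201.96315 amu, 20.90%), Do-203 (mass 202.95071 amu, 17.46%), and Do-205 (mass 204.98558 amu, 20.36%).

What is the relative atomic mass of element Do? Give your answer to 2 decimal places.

Average mass = Σ (abundance × isotope mass) = 0.1892 × 199.99784 + 0.2236 × 201.00034 + 0.2090 × 201.96315 + 0.1746 × 202.95071 + 0.2036 × 204.98558
= 37.839591 + 44.943676 + 42.210298 + 35.435194 + 41.735064 = 202.163823 amu

202.16 amu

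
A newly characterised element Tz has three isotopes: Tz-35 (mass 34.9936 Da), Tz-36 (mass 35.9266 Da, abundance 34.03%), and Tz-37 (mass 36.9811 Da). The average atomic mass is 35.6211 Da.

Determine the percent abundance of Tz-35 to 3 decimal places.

The remaining 65.97% is split between Tz-35 (fraction x) and Tz-37 (fraction 0.6597 − x).
Substituting: 34.9936x + 36.9811(0.6597 − x) = 23.39527802
(34.9936 − 36.9811)x = -1.00115365  ⇒  x = 0.50373, y = 0.15597
Tz-35: 50.373%, Tz-37: 15.597%.

50.373%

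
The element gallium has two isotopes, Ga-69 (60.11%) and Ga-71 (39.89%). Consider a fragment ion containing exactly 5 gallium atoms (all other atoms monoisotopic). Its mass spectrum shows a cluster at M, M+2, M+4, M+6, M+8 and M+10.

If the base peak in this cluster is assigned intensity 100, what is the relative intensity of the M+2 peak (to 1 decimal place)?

Term probabilities: M 0.0785, M+2 0.2604, M+4 0.3456, M+6 0.2293, M+8 0.0761, M+10 0.0101. Base peak = M+4.
P(M+4) = C(5,2) × 0.6011^3 × 0.3989^2 = 10 × 0.21719018 × 0.15912121 = 0.345596 (base)
P(M+2) = C(5,1) × 0.6011^4 × 0.3989^1 = 5 × 0.13055302 × 0.3989 = 0.260388
Relative intensity = 0.260388 / 0.345596 × 100 = 75.3

75.3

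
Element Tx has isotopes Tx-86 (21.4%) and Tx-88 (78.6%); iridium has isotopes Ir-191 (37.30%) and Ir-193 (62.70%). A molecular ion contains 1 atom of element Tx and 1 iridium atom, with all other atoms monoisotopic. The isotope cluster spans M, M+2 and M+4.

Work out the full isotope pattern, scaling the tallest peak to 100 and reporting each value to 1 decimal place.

Element Tx pattern (n=1): 0.2140 : 0.7860
Iridium pattern (n=1): 0.3730 : 0.6270
Convolve the two distributions (both contribute in 2-u steps):
  M: 0.2140×0.3730 = 0.079822
  M+2: 0.2140×0.6270 + 0.7860×0.3730 = 0.427356
  M+4: 0.7860×0.6270 = 0.492822
Scale to base peak (0.492822) = 100: 16.2 : 86.7 : 100.0

16.2 : 86.7 : 100.0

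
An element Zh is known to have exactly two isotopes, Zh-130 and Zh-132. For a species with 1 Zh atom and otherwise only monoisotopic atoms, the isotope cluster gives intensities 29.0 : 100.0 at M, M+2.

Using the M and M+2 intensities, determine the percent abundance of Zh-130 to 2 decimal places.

Let p = fractional abundance of Zh-130. I(M+2)/I(M) = [C(1,1)·p^0·(1−p)] / p^1 = 1·(1−p)/p = 100.0/29.0 = 3.4483
(1−p)/p = 3.4483/1 = 3.4483  ⇒  p = 1/(1 + 3.4483) = 0.2248
Zh-130: 22.48%, Zh-132: 77.52%.

22.48%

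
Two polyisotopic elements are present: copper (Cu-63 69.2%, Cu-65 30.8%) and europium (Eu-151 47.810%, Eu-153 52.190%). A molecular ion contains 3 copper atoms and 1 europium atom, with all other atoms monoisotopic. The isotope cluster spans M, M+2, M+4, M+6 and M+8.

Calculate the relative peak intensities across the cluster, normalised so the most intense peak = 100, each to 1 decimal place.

41.2 : 100.0 : 84.5 : 30.4 : 4.0

Copper pattern (n=3): 0.33137389 : 0.44247034 : 0.19693766 : 0.02921811
Europium pattern (n=1): 0.4781 : 0.5219
Convolve the two distributions (both contribute in 2-u steps):
  M: 0.33137389×0.4781 = 0.158430
  M+2: 0.33137389×0.5219 + 0.44247034×0.4781 = 0.384489
  M+4: 0.44247034×0.5219 + 0.19693766×0.4781 = 0.325081
  M+6: 0.19693766×0.5219 + 0.02921811×0.4781 = 0.116751
  M+8: 0.02921811×0.5219 = 0.015249
Scale to base peak (0.384489) = 100: 41.2 : 100.0 : 84.5 : 30.4 : 4.0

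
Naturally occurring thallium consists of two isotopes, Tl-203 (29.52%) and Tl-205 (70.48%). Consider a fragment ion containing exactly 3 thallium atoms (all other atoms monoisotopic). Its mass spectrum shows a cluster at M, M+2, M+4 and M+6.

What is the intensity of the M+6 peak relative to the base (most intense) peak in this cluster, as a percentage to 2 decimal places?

79.58%

Binomial terms of (0.2952 + 0.7048)^3: M 0.0257, M+2 0.1843, M+4 0.4399, M+6 0.3501 → M+4 is the base peak.
P(M+4) = C(3,2) × 0.2952^1 × 0.7048^2 = 3 × 0.2952 × 0.49674304 = 0.439916 (base)
P(M+6) = C(3,3) × 0.2952^0 × 0.7048^3 = 1 × 1.0000 × 0.35010449 = 0.350104
Relative intensity = 0.350104 / 0.439916 × 100 = 79.58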